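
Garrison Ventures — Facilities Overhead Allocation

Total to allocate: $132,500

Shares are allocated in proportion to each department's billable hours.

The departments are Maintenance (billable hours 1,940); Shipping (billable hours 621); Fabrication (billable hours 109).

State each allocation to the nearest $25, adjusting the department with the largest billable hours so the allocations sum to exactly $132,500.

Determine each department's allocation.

Maintenance: $96,275 · Shipping: $30,825 · Fabrication: $5,400

Billable hours total: 1,940 + 621 + 109 = 2,670.
Proportional shares: Maintenance 96,273.41; Shipping 30,817.42; Fabrication 5,409.18.
At nearest $25: Maintenance $96,275; Shipping $30,825; Fabrication $5,400. Sum = $132,500.
No rounding difference to absorb.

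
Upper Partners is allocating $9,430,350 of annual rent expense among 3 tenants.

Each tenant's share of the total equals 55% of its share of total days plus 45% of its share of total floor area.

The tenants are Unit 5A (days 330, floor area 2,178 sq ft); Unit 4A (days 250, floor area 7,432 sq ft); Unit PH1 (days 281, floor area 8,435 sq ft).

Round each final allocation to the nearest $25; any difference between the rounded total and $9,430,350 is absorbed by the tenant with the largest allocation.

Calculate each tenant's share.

Unit 5A: $2,500,125 | Unit 4A: $3,253,800 | Unit PH1: $3,676,425

Totals — days 861, floor area 18,045.
Combined weights (55% days + 45% floor area): Unit 5A 0.2651; Unit 4A 0.3450; Unit PH1 0.3898.
Proportional shares: Unit 5A 2,500,132.98; Unit 4A 3,253,797.83; Unit PH1 3,676,419.19.
At nearest $25: Unit 5A $2,500,125; Unit 4A $3,253,800; Unit PH1 $3,676,425. Sum = $9,430,350.
Rounded total matches; no reconciliation needed.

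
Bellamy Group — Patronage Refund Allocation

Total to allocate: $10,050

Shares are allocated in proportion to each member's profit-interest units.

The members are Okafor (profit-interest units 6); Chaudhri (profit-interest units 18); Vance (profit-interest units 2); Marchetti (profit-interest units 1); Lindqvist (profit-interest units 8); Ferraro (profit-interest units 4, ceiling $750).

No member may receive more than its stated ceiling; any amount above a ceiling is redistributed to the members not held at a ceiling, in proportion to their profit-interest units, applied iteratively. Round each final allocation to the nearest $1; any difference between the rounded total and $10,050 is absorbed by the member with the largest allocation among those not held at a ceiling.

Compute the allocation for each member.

Okafor: $1,594; Chaudhri: $4,783; Vance: $531; Marchetti: $266; Lindqvist: $2,126; Ferraro: $750

Profit-interest units total: 39.
Proportional shares (ignoring caps): Okafor 1,546.15; Chaudhri 4,638.46; Vance 515.38; Marchetti 257.69; Lindqvist 2,061.54; Ferraro 1,030.77.
Capped: Ferraro ($750); residual $9,300 reallocated over remaining profit-interest units 35.
Redistributed shares: Okafor 1,594.29 → $1,594; Chaudhri 4,782.86 → $4,783; Vance 531.43 → $531; Marchetti 265.71 → $266; Lindqvist 2,125.71 → $2,126.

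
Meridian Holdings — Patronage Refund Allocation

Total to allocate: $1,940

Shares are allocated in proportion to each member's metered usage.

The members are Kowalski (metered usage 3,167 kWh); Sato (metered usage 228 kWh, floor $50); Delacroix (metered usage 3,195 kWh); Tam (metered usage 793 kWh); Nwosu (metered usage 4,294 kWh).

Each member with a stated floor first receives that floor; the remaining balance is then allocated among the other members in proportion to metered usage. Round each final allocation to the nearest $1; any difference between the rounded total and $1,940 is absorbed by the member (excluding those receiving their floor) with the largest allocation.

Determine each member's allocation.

Kowalski: $523 · Sato: $50 · Delacroix: $527 · Tam: $131 · Nwosu: $709

Fund the minimums — Sato $50. Balance $1,890.
Balance split over remaining metered usage 11,449: Kowalski 522.81 → $523; Delacroix 527.43 → $527; Tam 130.91 → $131; Nwosu 708.85 → $709.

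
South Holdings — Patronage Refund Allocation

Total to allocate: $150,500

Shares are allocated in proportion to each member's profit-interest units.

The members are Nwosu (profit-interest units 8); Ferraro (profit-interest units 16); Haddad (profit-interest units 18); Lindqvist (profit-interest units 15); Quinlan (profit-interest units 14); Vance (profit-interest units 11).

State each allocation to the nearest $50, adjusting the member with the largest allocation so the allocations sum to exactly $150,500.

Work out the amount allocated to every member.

Nwosu: $14,700; Ferraro: $29,350; Haddad: $33,000; Lindqvist: $27,550; Quinlan: $25,700; Vance: $20,200

Combined profit-interest units = 82.
Unrounded shares: Nwosu 8/82 × $150,500 = 14,682.93; Ferraro 16/82 × $150,500 = 29,365.85; Haddad 18/82 × $150,500 = 33,036.59; Lindqvist 15/82 × $150,500 = 27,530.49; Quinlan 14/82 × $150,500 = 25,695.12; Vance 11/82 × $150,500 = 20,189.02.
After rounding ($50): Nwosu $14,700; Ferraro $29,350; Haddad $33,050; Lindqvist $27,550; Quinlan $25,700; Vance $20,200. Sum = $150,550.
Difference $150,500 − $150,550 = −$50 applied to largest allocation (Haddad): Haddad becomes $33,000.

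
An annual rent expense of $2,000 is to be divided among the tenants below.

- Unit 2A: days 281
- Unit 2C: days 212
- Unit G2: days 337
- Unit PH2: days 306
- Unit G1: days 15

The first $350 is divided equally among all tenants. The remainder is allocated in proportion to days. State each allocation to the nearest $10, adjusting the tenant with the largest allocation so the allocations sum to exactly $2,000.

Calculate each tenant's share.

Unit 2A: $470 | Unit 2C: $370 | Unit G2: $560 | Unit PH2: $510 | Unit G1: $90

Equal tier: $350 ÷ 5 = $70 apiece.
Remainder $1,650 by days (total 1,151): Unit 2A 402.82 → $400; Unit 2C 303.91 → $300; Unit G2 483.10 → $480; Unit PH2 438.66 → $440; Unit G1 21.50 → $20.
Rounding difference +$10 on remainder applied to Unit G2.
Totals: Unit 2A $70 + $400 = $470; Unit 2C $70 + $300 = $370; Unit G2 $70 + $490 = $560; Unit PH2 $70 + $440 = $510; Unit G1 $70 + $20 = $90.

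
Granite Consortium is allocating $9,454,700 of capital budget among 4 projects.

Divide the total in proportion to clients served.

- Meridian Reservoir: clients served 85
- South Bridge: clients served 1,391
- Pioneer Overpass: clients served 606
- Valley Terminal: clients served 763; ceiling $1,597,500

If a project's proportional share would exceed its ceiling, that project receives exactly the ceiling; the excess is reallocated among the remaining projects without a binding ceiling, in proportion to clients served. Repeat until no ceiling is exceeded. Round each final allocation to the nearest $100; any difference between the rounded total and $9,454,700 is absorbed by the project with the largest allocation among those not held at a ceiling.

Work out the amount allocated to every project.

Sum of clients served: 2,845.
Proportional shares (ignoring caps): Meridian Reservoir 282,477.86; South Bridge 4,622,667.03; Pioneer Overpass 2,013,900.95; Valley Terminal 2,535,654.17.
Capped: Valley Terminal ($1,597,500); remaining pool $7,857,200 reallocated over remaining clients served 2,082.
Shares after redistribution: Meridian Reservoir 320,779.06 → $320,800; South Bridge 5,249,454.95 → $5,249,500; Pioneer Overpass 2,286,965.99 → $2,287,000.
Rounding difference −$100 applied to South Bridge → $5,249,400.

Meridian Reservoir: $320,800 | South Bridge: $5,249,400 | Pioneer Overpass: $2,287,000 | Valley Terminal: $1,597,500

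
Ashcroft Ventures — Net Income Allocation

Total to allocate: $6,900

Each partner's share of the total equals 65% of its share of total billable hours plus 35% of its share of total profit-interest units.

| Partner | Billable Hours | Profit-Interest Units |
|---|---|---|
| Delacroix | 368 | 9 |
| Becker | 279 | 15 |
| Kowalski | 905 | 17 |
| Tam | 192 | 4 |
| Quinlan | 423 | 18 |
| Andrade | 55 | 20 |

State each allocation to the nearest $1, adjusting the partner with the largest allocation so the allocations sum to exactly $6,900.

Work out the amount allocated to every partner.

Totals — billable hours 2,222, profit-interest units 83.
Combined weights (65% billable hours + 35% profit-interest units): Delacroix 0.1456; Becker 0.1449; Kowalski 0.3364; Tam 0.0730; Quinlan 0.1996; Andrade 0.1004.
Unrounded shares: Delacroix 1,004.66; Becker 999.59; Kowalski 2,321.34; Tam 503.93; Quinlan 1,377.54; Andrade 692.94.
Rounded to nearest $1: Delacroix $1,005; Becker $1,000; Kowalski $2,321; Tam $504; Quinlan $1,378; Andrade $693. Sum = $6,901.
Difference $6,900 − $6,901 = −$1 applied to largest allocation (Kowalski): Kowalski becomes $2,320.

Delacroix: $1,005; Becker: $1,000; Kowalski: $2,320; Tam: $504; Quinlan: $1,378; Andrade: $693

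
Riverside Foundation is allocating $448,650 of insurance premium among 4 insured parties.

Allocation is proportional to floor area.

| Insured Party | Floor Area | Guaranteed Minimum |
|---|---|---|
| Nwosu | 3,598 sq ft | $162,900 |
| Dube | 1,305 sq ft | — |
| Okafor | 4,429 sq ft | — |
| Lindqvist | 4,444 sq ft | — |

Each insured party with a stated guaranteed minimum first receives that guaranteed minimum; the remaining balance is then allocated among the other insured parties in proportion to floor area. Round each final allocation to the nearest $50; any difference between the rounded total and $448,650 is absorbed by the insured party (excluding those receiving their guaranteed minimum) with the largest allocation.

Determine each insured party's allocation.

Nwosu: $162,900; Dube: $36,650; Okafor: $124,350; Lindqvist: $124,750

Fund the minimums — Nwosu $162,900. Balance $285,750.
Balance split over remaining floor area 10,178: Dube 36,638.21 → $36,650; Okafor 124,345.33 → $124,350; Lindqvist 124,766.46 → $124,750.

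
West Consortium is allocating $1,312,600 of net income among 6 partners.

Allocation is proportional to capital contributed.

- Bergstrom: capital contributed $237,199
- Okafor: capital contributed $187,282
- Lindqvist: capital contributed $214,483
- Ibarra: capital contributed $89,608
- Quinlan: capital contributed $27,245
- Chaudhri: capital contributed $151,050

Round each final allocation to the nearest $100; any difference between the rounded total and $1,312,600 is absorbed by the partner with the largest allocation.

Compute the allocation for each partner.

Sum of capital contributed: 906,867.
Raw shares: Bergstrom 237,199/906,867 × $1,312,600 = 343,322.02; Okafor 187,282/906,867 × $1,312,600 = 271,072.11; Lindqvist 214,483/906,867 × $1,312,600 = 310,442.86; Ibarra 89,608/906,867 × $1,312,600 = 129,698.69; Quinlan 27,245/906,867 × $1,312,600 = 39,434.43; Chaudhri 151,050/906,867 × $1,312,600 = 218,629.89.
Rounded to nearest $100: Bergstrom $343,300; Okafor $271,100; Lindqvist $310,400; Ibarra $129,700; Quinlan $39,400; Chaudhri $218,600. Sum = $1,312,500.
Difference $1,312,600 − $1,312,500 = +$100 applied to largest allocation (Bergstrom): Bergstrom becomes $343,400.

Bergstrom: $343,400 · Okafor: $271,100 · Lindqvist: $310,400 · Ibarra: $129,700 · Quinlan: $39,400 · Chaudhri: $218,600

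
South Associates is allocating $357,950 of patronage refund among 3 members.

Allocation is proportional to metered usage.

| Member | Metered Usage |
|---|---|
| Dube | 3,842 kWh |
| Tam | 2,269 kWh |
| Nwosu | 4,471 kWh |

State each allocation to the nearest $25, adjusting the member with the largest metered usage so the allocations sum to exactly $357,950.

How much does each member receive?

Dube: $129,950 · Tam: $76,750 · Nwosu: $151,250

Sum of metered usage: 10,582.
Pro-rata amounts: Dube 3,842/10,582 × $357,950 = 129,960.68; Tam 2,269/10,582 × $357,950 = 76,751.89; Nwosu 4,471/10,582 × $357,950 = 151,237.43.
After rounding ($25): Dube $129,950; Tam $76,750; Nwosu $151,225. Sum = $357,925.
Difference $357,950 − $357,925 = +$25 applied to largest metered usage (Nwosu): Nwosu becomes $151,250.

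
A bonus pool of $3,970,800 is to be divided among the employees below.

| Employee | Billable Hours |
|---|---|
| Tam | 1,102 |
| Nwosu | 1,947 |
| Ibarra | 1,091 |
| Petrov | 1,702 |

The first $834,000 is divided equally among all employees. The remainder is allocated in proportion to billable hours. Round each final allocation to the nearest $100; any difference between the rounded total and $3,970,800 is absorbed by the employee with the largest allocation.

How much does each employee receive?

Tam: $800,200 | Nwosu: $1,253,900 | Ibarra: $794,300 | Petrov: $1,122,400

First tranche $834,000 split equally: $208,500 each.
Remainder $3,136,800 by billable hours (total 5,842): Tam 591,707.22 → $591,700; Nwosu 1,045,421.02 → $1,045,400; Ibarra 585,800.89 → $585,800; Petrov 913,870.87 → $913,900.
Totals: Tam $208,500 + $591,700 = $800,200; Nwosu $208,500 + $1,045,400 = $1,253,900; Ibarra $208,500 + $585,800 = $794,300; Petrov $208,500 + $913,900 = $1,122,400.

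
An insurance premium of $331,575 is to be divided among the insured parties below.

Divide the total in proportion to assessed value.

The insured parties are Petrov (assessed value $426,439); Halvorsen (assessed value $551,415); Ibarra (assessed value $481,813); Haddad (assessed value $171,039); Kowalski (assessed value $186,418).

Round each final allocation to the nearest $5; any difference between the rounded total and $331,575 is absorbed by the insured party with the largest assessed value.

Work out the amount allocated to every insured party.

Sum of assessed value: 1,817,124.
Proportional shares: Petrov 426,439/1,817,124 × $331,575 = 77,813.35; Halvorsen 551,415/1,817,124 × $331,575 = 100,618.03; Ibarra 481,813/1,817,124 × $331,575 = 87,917.58; Haddad 171,039/1,817,124 × $331,575 = 31,209.90; Kowalski 186,418/1,817,124 × $331,575 = 34,016.14.
At nearest $5: Petrov $77,815; Halvorsen $100,620; Ibarra $87,920; Haddad $31,210; Kowalski $34,015. Sum = $331,580.
Difference $331,575 − $331,580 = −$5 applied to largest assessed value (Halvorsen): Halvorsen becomes $100,615.

Petrov: $77,815 · Halvorsen: $100,615 · Ibarra: $87,920 · Haddad: $31,210 · Kowalski: $34,015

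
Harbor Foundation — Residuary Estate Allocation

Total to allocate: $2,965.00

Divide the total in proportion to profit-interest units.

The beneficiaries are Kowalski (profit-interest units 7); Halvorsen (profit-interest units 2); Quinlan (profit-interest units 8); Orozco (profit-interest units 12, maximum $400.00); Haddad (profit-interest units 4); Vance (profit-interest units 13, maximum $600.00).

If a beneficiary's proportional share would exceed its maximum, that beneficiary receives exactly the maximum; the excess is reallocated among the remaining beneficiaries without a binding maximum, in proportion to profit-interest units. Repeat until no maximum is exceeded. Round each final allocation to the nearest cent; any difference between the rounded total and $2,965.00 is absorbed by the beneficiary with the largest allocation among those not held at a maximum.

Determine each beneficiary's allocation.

Kowalski: $655.00 | Halvorsen: $187.14 | Quinlan: $748.57 | Orozco: $400.00 | Haddad: $374.29 | Vance: $600.00

Combined profit-interest units = 46.
Pro-rata shares before constraints: Kowalski 451.1957; Halvorsen 128.9130; Quinlan 515.6522; Orozco 773.4783; Haddad 257.8261; Vance 837.9348.
Capped: Orozco ($400.00), Vance ($600.00); residual $1,965.00 reallocated over remaining profit-interest units 21.
Remaining shares: Kowalski 655.0000 → $655.00; Halvorsen 187.1429 → $187.14; Quinlan 748.5714 → $748.57; Haddad 374.2857 → $374.29.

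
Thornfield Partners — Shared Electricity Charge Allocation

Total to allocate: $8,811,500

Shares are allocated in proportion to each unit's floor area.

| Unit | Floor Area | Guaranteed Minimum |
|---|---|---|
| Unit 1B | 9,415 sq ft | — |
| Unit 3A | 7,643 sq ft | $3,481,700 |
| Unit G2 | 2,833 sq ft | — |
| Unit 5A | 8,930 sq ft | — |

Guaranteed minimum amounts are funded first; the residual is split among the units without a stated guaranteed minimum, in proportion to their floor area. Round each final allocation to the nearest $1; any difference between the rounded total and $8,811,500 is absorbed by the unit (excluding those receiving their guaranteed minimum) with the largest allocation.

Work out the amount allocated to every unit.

Guaranteed amounts: Unit 3A $3,481,700. Balance $5,329,800.
Balance split over remaining floor area 21,178: Unit 1B 2,369,443.15 → $2,369,443; Unit G2 712,972.11 → $712,972; Unit 5A 2,247,384.74 → $2,247,385.

Unit 1B: $2,369,443 | Unit 3A: $3,481,700 | Unit G2: $712,972 | Unit 5A: $2,247,385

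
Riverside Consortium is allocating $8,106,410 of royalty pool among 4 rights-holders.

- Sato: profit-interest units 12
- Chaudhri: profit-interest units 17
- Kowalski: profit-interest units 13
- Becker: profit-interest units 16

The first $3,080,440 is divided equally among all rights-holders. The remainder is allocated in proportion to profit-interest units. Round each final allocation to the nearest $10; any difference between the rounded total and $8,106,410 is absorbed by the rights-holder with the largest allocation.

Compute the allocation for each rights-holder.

Sato: $1,809,970 · Chaudhri: $2,243,240 · Kowalski: $1,896,620 · Becker: $2,156,580

First tranche $3,080,440 split equally: $770,110 each.
Remainder $5,025,970 by profit-interest units (total 58): Sato 1,039,855.86 → $1,039,860; Chaudhri 1,473,129.14 → $1,473,130; Kowalski 1,126,510.52 → $1,126,510; Becker 1,386,474.48 → $1,386,470.
Totals: Sato $770,110 + $1,039,860 = $1,809,970; Chaudhri $770,110 + $1,473,130 = $2,243,240; Kowalski $770,110 + $1,126,510 = $1,896,620; Becker $770,110 + $1,386,470 = $2,156,580.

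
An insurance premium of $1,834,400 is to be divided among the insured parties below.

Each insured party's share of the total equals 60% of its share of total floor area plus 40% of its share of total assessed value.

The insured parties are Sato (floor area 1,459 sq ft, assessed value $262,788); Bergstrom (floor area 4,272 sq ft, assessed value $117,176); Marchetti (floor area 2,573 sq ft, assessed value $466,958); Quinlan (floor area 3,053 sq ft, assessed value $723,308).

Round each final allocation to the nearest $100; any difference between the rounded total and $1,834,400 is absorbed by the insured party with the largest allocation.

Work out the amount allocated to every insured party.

Sato: $264,200 | Bergstrom: $468,800 | Marchetti: $467,600 | Quinlan: $633,800

Totals — floor area 11,357, assessed value 1,570,230.
Combined weights (60% floor area + 40% assessed value): Sato 0.1440; Bergstrom 0.2555; Marchetti 0.2549; Quinlan 0.3455.
Pro-rata amounts: Sato 264,195.36; Bergstrom 468,767.69; Marchetti 467,563.89; Quinlan 633,873.06.
Rounded to nearest $100: Sato $264,200; Bergstrom $468,800; Marchetti $467,600; Quinlan $633,900. Sum = $1,834,500.
Difference $1,834,400 − $1,834,500 = −$100 applied to largest allocation (Quinlan): Quinlan becomes $633,800.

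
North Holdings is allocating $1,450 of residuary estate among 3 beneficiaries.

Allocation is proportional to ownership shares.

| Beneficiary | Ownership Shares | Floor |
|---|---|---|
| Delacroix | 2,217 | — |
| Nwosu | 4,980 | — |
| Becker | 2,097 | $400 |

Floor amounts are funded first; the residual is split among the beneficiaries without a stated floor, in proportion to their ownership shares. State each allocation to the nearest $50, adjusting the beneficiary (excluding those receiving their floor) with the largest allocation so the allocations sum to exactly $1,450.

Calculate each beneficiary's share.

Guaranteed amounts: Becker $400. Residual $1,050.
Residual split over remaining ownership shares 7,197: Delacroix 323.45 → $300; Nwosu 726.55 → $750.

Delacroix: $300 · Nwosu: $750 · Becker: $400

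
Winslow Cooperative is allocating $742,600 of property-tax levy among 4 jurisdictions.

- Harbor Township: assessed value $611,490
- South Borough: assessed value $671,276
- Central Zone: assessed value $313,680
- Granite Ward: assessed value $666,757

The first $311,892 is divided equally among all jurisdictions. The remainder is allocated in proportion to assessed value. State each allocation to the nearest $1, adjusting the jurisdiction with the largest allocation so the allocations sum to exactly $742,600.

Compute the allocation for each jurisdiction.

First tranche $311,892 split equally: $77,973 each.
Remainder $430,708 by assessed value (total 2,263,203): Harbor Township 116,372.08 → $116,372; South Borough 127,749.89 → $127,750; Central Zone 59,696.14 → $59,696; Granite Ward 126,889.89 → $126,890.
Totals: Harbor Township $77,973 + $116,372 = $194,345; South Borough $77,973 + $127,750 = $205,723; Central Zone $77,973 + $59,696 = $137,669; Granite Ward $77,973 + $126,890 = $204,863.

Harbor Township: $194,345; South Borough: $205,723; Central Zone: $137,669; Granite Ward: $204,863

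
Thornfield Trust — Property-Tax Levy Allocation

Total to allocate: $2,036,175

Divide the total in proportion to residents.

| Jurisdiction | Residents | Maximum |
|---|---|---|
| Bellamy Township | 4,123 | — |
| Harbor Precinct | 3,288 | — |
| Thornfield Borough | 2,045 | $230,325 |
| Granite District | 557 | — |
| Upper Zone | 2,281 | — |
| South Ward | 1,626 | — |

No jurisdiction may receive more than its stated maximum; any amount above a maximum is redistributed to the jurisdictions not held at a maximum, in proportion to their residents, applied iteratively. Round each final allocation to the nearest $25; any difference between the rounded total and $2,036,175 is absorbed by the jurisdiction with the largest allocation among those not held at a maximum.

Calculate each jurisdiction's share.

Total residents = 13,920.
Unconstrained shares: Bellamy Township 603,099.82; Harbor Precinct 480,958.58; Thornfield Borough 299,136.34; Granite District 81,476.26; Upper Zone 333,657.70; South Ward 237,846.30.
Cap binds for Thornfield Borough ($230,325); balance $1,805,850 reallocated over remaining residents 11,875.
Redistributed shares: Bellamy Township 626,991.12 → $627,000; Harbor Precinct 500,011.35 → $500,000; Granite District 84,703.87 → $84,700; Upper Zone 346,875.27 → $346,875; South Ward 247,268.39 → $247,275.

Bellamy Township: $627,000 | Harbor Precinct: $500,000 | Thornfield Borough: $230,325 | Granite District: $84,700 | Upper Zone: $346,875 | South Ward: $247,275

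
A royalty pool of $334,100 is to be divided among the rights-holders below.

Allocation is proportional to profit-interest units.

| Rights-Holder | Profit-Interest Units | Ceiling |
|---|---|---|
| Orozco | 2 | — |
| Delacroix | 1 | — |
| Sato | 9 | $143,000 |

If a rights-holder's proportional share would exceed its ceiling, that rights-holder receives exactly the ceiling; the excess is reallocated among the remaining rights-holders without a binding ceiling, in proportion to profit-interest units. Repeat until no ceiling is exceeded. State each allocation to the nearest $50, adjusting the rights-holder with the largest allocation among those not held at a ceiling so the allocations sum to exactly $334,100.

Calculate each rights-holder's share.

Orozco: $127,400 · Delacroix: $63,700 · Sato: $143,000

Combined profit-interest units = 12.
Unconstrained shares: Orozco 55,683.33; Delacroix 27,841.67; Sato 250,575.00.
Cap binds for Sato ($143,000); residual $191,100 reallocated over remaining profit-interest units 3.
Shares after redistribution: Orozco 127,400.00 → $127,400; Delacroix 63,700.00 → $63,700.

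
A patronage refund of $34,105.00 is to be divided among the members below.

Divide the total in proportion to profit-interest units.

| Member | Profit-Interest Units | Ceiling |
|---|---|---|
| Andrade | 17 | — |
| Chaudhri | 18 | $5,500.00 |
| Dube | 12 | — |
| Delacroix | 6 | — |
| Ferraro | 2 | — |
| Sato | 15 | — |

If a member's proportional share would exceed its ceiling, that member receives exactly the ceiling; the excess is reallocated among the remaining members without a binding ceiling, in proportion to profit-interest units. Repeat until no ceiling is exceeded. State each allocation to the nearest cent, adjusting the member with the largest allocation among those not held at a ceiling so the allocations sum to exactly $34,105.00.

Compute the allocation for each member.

Andrade: $9,351.64 · Chaudhri: $5,500.00 · Dube: $6,601.15 · Delacroix: $3,300.58 · Ferraro: $1,100.19 · Sato: $8,251.44

Total profit-interest units = 70.
Proportional shares (ignoring caps): Andrade 8,282.6429; Chaudhri 8,769.8571; Dube 5,846.5714; Delacroix 2,923.2857; Ferraro 974.4286; Sato 7,308.2143.
Capped: Chaudhri ($5,500.00); balance $28,605.00 reallocated over remaining profit-interest units 52.
Redistributed shares: Andrade 9,351.6346 → $9,351.63; Dube 6,601.1538 → $6,601.15; Delacroix 3,300.5769 → $3,300.58; Ferraro 1,100.1923 → $1,100.19; Sato 8,251.4423 → $8,251.44.
Rounding difference +$0.01 applied to Andrade → $9,351.64.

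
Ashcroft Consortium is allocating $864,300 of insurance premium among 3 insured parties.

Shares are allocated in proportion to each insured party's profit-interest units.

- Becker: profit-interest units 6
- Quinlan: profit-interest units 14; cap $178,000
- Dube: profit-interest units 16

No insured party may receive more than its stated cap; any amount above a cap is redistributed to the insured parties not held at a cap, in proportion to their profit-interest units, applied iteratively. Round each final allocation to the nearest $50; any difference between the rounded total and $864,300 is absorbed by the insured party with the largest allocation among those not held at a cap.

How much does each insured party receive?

Becker: $187,150; Quinlan: $178,000; Dube: $499,150

Profit-interest units total: 36.
Proportional shares (ignoring caps): Becker 144,050.00; Quinlan 336,116.67; Dube 384,133.33.
Held at cap: Quinlan ($178,000); residual $686,300 reallocated over remaining profit-interest units 22.
Redistributed shares: Becker 187,172.73 → $187,150; Dube 499,127.27 → $499,150.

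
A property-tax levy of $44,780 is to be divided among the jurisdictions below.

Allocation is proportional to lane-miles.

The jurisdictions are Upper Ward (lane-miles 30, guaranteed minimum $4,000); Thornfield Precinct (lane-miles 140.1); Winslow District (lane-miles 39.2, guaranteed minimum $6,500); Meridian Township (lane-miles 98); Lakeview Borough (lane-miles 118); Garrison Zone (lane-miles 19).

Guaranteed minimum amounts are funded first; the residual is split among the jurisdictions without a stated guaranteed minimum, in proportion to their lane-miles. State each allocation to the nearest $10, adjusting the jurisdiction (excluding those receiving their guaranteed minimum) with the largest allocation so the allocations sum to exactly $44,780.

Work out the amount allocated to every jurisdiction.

Upper Ward: $4,000 · Thornfield Precinct: $12,800 · Winslow District: $6,500 · Meridian Township: $8,960 · Lakeview Borough: $10,780 · Garrison Zone: $1,740

Minimums first: Upper Ward $4,000; Winslow District $6,500. Residual $34,280.
Residual split over remaining lane-miles 375.1: Thornfield Precinct 12,803.59 → $12,800; Meridian Township 8,956.12 → $8,960; Lakeview Borough 10,783.90 → $10,780; Garrison Zone 1,736.39 → $1,740.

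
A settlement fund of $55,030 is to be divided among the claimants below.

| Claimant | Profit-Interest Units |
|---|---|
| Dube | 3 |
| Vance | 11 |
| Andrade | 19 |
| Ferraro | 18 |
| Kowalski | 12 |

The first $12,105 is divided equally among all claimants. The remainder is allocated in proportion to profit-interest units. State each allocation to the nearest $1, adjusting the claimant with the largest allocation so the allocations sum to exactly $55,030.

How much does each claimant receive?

$12,105 shared equally gives $2,421 per claimant.
Remainder $42,925 by profit-interest units (total 63): Dube 2,044.05 → $2,044; Vance 7,494.84 → $7,495; Andrade 12,945.63 → $12,946; Ferraro 12,264.29 → $12,264; Kowalski 8,176.19 → $8,176.
Totals: Dube $2,421 + $2,044 = $4,465; Vance $2,421 + $7,495 = $9,916; Andrade $2,421 + $12,946 = $15,367; Ferraro $2,421 + $12,264 = $14,685; Kowalski $2,421 + $8,176 = $10,597.

Dube: $4,465 | Vance: $9,916 | Andrade: $15,367 | Ferraro: $14,685 | Kowalski: $10,597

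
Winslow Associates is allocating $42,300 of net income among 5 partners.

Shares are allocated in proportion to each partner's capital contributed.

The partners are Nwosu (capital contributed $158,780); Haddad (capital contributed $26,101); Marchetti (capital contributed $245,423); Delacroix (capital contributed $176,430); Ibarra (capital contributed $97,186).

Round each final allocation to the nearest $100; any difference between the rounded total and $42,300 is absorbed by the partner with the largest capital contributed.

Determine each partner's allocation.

Total capital contributed = 158,780 + 26,101 + 245,423 + 176,430 + 97,186 = 703,920.
Unrounded shares: Nwosu 9,541.42; Haddad 1,568.46; Marchetti 14,747.97; Delacroix 10,602.04; Ibarra 5,840.11.
At nearest $100: Nwosu $9,500; Haddad $1,600; Marchetti $14,700; Delacroix $10,600; Ibarra $5,800. Sum = $42,200.
Difference $42,300 − $42,200 = +$100 applied to largest capital contributed (Marchetti): Marchetti becomes $14,800.

Nwosu: $9,500 · Haddad: $1,600 · Marchetti: $14,800 · Delacroix: $10,600 · Ibarra: $5,800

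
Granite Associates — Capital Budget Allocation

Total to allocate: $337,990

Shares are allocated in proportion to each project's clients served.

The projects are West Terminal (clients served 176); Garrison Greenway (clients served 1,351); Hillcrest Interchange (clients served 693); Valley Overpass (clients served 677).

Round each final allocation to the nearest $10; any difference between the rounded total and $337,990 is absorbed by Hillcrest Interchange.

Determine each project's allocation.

Clients served total: 2,897.
Pro-rata amounts: West Terminal 176/2,897 × $337,990 = 20,533.74; Garrison Greenway 1,351/2,897 × $337,990 = 157,619.78; Hillcrest Interchange 693/2,897 × $337,990 = 80,851.59; Valley Overpass 677/2,897 × $337,990 = 78,984.89.
Rounded to nearest $10: West Terminal $20,530; Garrison Greenway $157,620; Hillcrest Interchange $80,850; Valley Overpass $78,980. Sum = $337,980.
Difference $337,990 − $337,980 = +$10 applied to Hillcrest Interchange: Hillcrest Interchange becomes $80,860.

West Terminal: $20,530 | Garrison Greenway: $157,620 | Hillcrest Interchange: $80,860 | Valley Overpass: $78,980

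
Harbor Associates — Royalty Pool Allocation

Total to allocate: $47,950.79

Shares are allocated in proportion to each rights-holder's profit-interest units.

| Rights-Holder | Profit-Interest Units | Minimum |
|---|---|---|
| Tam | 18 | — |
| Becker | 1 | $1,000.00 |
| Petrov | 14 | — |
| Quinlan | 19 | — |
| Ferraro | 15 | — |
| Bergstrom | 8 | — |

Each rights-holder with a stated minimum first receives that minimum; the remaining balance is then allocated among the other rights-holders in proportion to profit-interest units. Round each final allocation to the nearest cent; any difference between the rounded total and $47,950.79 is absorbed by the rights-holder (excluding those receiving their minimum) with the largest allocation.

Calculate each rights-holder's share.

Guaranteed amounts: Becker $1,000.00. Remaining pool $46,950.79.
Remaining pool split over remaining profit-interest units 74: Tam 11,420.4624 → $11,420.46; Petrov 8,882.5819 → $8,882.58; Quinlan 12,054.9326 → $12,054.93; Ferraro 9,517.0520 → $9,517.05; Bergstrom 5,075.7611 → $5,075.76.
Rounding difference +$0.01 applied to Quinlan → $12,054.94.

Tam: $11,420.46 · Becker: $1,000.00 · Petrov: $8,882.58 · Quinlan: $12,054.94 · Ferraro: $9,517.05 · Bergstrom: $5,075.76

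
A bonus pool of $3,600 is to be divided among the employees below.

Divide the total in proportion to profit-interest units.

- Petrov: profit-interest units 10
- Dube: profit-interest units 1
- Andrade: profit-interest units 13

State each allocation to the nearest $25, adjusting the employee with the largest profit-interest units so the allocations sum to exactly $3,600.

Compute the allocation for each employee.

Petrov: $1,500; Dube: $150; Andrade: $1,950

Combined profit-interest units = 10 + 1 + 13 = 24.
Raw shares: Petrov 1,500.00; Dube 150.00; Andrade 1,950.00.
After rounding ($25): Petrov $1,500; Dube $150; Andrade $1,950. Sum = $3,600.
Sum already equals the total — no adjustment.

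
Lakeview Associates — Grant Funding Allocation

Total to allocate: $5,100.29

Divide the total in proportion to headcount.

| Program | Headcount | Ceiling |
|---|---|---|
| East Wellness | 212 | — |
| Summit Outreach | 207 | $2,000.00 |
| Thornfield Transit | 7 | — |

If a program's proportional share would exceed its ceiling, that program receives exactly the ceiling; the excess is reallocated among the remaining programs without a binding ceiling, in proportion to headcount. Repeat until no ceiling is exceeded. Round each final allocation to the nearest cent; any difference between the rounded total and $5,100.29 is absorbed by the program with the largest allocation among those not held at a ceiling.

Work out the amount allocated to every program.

East Wellness: $3,001.19 | Summit Outreach: $2,000.00 | Thornfield Transit: $99.10

Sum of headcount: 426.
Unconstrained shares: East Wellness 2,538.1725; Summit Outreach 2,478.3099; Thornfield Transit 83.8076.
Cap binds for Summit Outreach ($2,000.00); remaining pool $3,100.29 reallocated over remaining headcount 219.
Remaining shares: East Wellness 3,001.1940 → $3,001.19; Thornfield Transit 99.0960 → $99.10.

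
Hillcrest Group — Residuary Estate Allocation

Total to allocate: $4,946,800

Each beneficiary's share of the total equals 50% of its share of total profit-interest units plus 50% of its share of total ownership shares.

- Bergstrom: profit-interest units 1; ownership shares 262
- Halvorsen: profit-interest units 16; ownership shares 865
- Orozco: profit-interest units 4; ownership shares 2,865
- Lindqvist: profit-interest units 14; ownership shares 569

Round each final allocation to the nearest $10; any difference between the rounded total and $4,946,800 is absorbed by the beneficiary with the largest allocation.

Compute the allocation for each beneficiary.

Bergstrom: $212,750 · Halvorsen: $1,599,780 · Orozco: $1,836,350 · Lindqvist: $1,297,920

Profit-interest units total 35; ownership shares total 4,561.
Composite weights (50% profit-interest units + 50% ownership shares): Bergstrom 0.0430; Halvorsen 0.3234; Orozco 0.3712; Lindqvist 0.2624.
Unrounded shares: Bergstrom 212,749.43; Halvorsen 1,599,780.90; Orozco 1,836,344.75; Lindqvist 1,297,924.92.
Rounded to nearest $10: Bergstrom $212,750; Halvorsen $1,599,780; Orozco $1,836,340; Lindqvist $1,297,920. Sum = $4,946,790.
Difference $4,946,800 − $4,946,790 = +$10 applied to largest allocation (Orozco): Orozco becomes $1,836,350.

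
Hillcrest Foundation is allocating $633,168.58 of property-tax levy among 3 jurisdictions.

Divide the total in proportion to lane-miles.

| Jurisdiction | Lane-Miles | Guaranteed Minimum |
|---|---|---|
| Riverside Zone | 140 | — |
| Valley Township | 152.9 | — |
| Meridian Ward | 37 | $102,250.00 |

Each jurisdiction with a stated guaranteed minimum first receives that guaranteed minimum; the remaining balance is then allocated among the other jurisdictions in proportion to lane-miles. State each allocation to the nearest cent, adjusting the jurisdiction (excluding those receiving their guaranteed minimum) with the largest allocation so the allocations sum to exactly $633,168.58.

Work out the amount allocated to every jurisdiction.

Riverside Zone: $253,767.84 | Valley Township: $277,150.74 | Meridian Ward: $102,250.00

Minimums first: Meridian Ward $102,250.00. Residual $530,918.58.
Residual split over remaining lane-miles 292.9: Riverside Zone 253,767.8429 → $253,767.84; Valley Township 277,150.7371 → $277,150.74.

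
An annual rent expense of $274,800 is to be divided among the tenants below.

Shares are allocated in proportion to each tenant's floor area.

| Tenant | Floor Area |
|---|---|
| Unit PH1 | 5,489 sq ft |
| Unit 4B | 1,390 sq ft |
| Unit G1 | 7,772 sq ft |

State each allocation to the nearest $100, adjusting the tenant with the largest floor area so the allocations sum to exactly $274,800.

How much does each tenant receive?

Unit PH1: $103,000 · Unit 4B: $26,100 · Unit G1: $145,700

Total floor area = 5,489 + 1,390 + 7,772 = 14,651.
Raw shares: Unit PH1 102,953.87; Unit 4B 26,071.39; Unit G1 145,774.73.
Rounded to nearest $100: Unit PH1 $103,000; Unit 4B $26,100; Unit G1 $145,800. Sum = $274,900.
Difference $274,800 − $274,900 = −$100 applied to largest floor area (Unit G1): Unit G1 becomes $145,700.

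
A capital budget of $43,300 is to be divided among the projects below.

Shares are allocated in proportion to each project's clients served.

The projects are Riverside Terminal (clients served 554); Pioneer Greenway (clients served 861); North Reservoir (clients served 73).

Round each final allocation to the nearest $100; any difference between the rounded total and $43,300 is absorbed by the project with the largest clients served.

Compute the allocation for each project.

Riverside Terminal: $16,100; Pioneer Greenway: $25,100; North Reservoir: $2,100

Total clients served = 554 + 861 + 73 = 1,488.
Pro-rata amounts: Riverside Terminal 16,121.10; Pioneer Greenway 25,054.64; North Reservoir 2,124.26.
After rounding ($100): Riverside Terminal $16,100; Pioneer Greenway $25,100; North Reservoir $2,100. Sum = $43,300.
Rounded total matches; no reconciliation needed.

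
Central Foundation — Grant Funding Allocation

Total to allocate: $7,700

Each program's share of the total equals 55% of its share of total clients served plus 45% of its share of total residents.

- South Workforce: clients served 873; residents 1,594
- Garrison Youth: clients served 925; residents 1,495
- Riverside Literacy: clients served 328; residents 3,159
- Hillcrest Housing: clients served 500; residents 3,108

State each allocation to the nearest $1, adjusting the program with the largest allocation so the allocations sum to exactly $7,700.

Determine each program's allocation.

South Workforce: $1,998; Garrison Youth: $2,046; Riverside Literacy: $1,699; Hillcrest Housing: $1,957

Clients served total 2,626; residents total 9,356.
Composite weights (55% clients served + 45% residents): South Workforce 0.2595; Garrison Youth 0.2656; Riverside Literacy 0.2206; Hillcrest Housing 0.2542.
Unrounded shares: South Workforce 1,998.24; Garrison Youth 2,045.44; Riverside Literacy 1,698.91; Hillcrest Housing 1,957.41.
After rounding ($1): South Workforce $1,998; Garrison Youth $2,045; Riverside Literacy $1,699; Hillcrest Housing $1,957. Sum = $7,699.
Difference $7,700 − $7,699 = +$1 applied to largest allocation (Garrison Youth): Garrison Youth becomes $2,046.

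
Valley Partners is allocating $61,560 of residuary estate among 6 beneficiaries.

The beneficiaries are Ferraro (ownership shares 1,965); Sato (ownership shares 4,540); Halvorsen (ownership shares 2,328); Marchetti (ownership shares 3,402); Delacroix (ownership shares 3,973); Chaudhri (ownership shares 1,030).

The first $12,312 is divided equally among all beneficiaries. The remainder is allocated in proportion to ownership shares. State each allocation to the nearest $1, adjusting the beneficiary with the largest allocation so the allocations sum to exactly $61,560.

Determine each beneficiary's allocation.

Equal tier: $12,312 ÷ 6 = $2,052 apiece.
Remainder $49,248 by ownership shares (total 17,238): Ferraro 5,613.89 → $5,614; Sato 12,970.53 → $12,971; Halvorsen 6,650.97 → $6,651; Marchetti 9,719.32 → $9,719; Delacroix 11,350.64 → $11,351; Chaudhri 2,942.65 → $2,943.
Rounding difference −$1 on remainder applied to Sato.
Totals: Ferraro $2,052 + $5,614 = $7,666; Sato $2,052 + $12,970 = $15,022; Halvorsen $2,052 + $6,651 = $8,703; Marchetti $2,052 + $9,719 = $11,771; Delacroix $2,052 + $11,351 = $13,403; Chaudhri $2,052 + $2,943 = $4,995.

Ferraro: $7,666; Sato: $15,022; Halvorsen: $8,703; Marchetti: $11,771; Delacroix: $13,403; Chaudhri: $4,995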